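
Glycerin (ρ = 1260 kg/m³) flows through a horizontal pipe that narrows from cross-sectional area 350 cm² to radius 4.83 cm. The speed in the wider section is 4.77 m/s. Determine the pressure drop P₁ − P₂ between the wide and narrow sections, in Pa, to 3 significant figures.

By continuity, v₂ = v₁·A₁/A₂ = 4.77·(350/73.3) = 22.8 m/s.
Bernoulli (h₁ = h₂): P₁ − P₂ = ½ρ(v₂² − v₁²).
P₁ − P₂ = ½·1260·(22.8² − 4.77²) = ½·1260·496 = 313000 Pa.

ΔP = 313000 Pa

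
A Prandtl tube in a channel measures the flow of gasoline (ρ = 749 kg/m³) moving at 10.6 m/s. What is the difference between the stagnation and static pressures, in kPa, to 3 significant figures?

At the stagnation point the flow is brought to rest, so Bernoulli gives P_stag − P_static = ½ρv².
ΔP = ½·749·10.6² = 42100 Pa.

ΔP = 42.1 kPa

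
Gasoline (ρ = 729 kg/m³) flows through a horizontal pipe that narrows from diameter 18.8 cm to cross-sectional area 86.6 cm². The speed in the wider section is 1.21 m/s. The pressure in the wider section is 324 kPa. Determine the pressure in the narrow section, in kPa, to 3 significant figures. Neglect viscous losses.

P₂ ≈ 319 kPa

By continuity, v₂ = v₁·A₁/A₂ = 1.21·(278/86.6) = 3.88 m/s.
Bernoulli (h₁ = h₂): P₁ − P₂ = ½ρ(v₂² − v₁²).
P₂ = P₁ − ½ρ(v₂² − v₁²) = 324000 − ½·729·(3.88² − 1.21²) = 324000 − 4950 = 319000 Pa.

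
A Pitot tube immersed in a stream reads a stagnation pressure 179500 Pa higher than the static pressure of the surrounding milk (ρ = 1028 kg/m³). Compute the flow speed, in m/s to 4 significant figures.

At the stagnation point the flow is brought to rest, so Bernoulli gives P_stag − P_static = ½ρv².
v = √(2ΔP/ρ) = √(2·179500/1028) = 18.69 m/s.

18.69 m/s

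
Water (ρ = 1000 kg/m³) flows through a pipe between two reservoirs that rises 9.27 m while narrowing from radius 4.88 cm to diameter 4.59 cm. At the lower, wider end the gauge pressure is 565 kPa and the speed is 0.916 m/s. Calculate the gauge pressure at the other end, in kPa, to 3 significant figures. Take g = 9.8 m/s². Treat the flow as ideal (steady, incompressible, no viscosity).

Mass conservation (A₁v₁ = A₂v₂) gives v₂ = 0.916 × 74.8/16.5 = 4.14 m/s.
Applying Bernoulli between the two ends and solving for P₂: P₂ = P₁ + ½ρ(v₁² − v₂²) − ρgΔh.
P₂ = 565000 + ½·1000·(0.916² − 4.14²) − 1000·9.8·(+9.27) = 565000 + (-8160) − (90800) = 466000 Pa.

P₂ ≈ 466 kPa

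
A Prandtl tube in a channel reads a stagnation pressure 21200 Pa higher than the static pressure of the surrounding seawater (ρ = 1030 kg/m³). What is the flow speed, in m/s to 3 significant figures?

v ≈ 6.42 m/s

Bernoulli between the free stream and the stagnation point: ½ρv² = P_stag − P_static.
v = √(2ΔP/ρ) = √(2·21200/1030) = 6.42 m/s.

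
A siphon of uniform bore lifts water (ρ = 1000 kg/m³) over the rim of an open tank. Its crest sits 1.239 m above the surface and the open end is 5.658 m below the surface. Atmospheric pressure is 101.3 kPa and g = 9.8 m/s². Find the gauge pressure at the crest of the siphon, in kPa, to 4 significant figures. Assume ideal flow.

P_gauge ≈ -67.59 kPa

The outlet speed comes from Torricelli: v = √(2g·5.658) = 10.53 m/s.
With constant cross-section the crest speed equals v; applying Bernoulli from the surface up to the crest, P_top = P_atm − ½ρv² − ρg·h_top.
P_top = 101300 − ½·1000·10.53² − 1000·9.8·1.239 = 33710 Pa. So P_gauge = P_top − P_atm = -67590 Pa.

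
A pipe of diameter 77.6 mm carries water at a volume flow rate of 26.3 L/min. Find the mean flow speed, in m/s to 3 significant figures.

Q = 26.3 L/min = 0.000438 m³/s.
v = Q/A = 0.000438 / 0.00473 = 0.0927 m/s.

v ≈ 0.0927 m/s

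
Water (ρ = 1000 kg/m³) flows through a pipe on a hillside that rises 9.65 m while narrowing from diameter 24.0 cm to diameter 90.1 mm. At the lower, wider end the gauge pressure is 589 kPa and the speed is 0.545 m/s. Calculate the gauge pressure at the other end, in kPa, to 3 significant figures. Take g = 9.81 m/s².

Continuity gives A₁v₁ = A₂v₂, so v₂ = (452 cm²)/(63.8 cm²) × 0.545 m/s = 3.87 m/s.
Energy conservation along the streamline gives P₂ = P₁ − ½ρ(v₂² − v₁²) − ρg(h₂ − h₁).
P₂ = 589000 + ½·1000·(0.545² − 3.87²) − 1000·9.81·(+9.65) = 589000 + (-7330) − (94700) = 487000 Pa.

P₂ ≈ 487 kPa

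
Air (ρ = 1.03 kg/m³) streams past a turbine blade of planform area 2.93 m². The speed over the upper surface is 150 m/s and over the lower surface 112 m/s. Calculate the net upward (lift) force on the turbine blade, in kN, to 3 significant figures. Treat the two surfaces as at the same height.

F ≈ 15.0 kN

From P + ½ρv² = const at equal height, P_low − P_up = ½ρ(v_up² − v_low²).
ΔP = ½·1.03·(150² − 112²) = 5130 Pa.
Lift = ΔP · A = 5130 × 2.93 = 15000 N.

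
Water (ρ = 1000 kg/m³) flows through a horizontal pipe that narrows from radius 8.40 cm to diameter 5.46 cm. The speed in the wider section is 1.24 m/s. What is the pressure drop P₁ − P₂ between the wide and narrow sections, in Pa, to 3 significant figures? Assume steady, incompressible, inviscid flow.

By continuity, v₂ = v₁·A₁/A₂ = 1.24·(222/23.4) = 11.7 m/s.
The pipe is horizontal, so Bernoulli reduces to P₁ + ½ρv₁² = P₂ + ½ρv₂².
P₁ − P₂ = ½·1000·(11.7² − 1.24²) = ½·1000·136 = 68100 Pa.

ΔP = 68100 Pa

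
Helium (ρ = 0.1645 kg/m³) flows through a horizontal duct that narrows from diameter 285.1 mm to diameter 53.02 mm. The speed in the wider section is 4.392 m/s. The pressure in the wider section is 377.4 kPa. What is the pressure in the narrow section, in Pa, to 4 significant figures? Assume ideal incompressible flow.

P₂ ≈ 376100 Pa

Mass conservation (A₁v₁ = A₂v₂) gives v₂ = 4.392 × 638.4/22.08 = 127.0 m/s.
The pipe is horizontal, so Bernoulli reduces to P₁ + ½ρv₁² = P₂ + ½ρv₂².
P₂ = P₁ − ½ρ(v₂² − v₁²) = 377400 − ½·0.1645·(127.0² − 4.392²) = 377400 − 1325 = 376100 Pa.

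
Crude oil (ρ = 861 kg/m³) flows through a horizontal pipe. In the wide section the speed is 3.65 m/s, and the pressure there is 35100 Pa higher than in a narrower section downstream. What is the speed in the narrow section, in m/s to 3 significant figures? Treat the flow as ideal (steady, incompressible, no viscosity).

v₂ ≈ 9.74 m/s

With h₁ = h₂, rearranging Bernoulli gives v₂ = √(v₁² + 2ΔP/ρ).
v₂ = √(3.65² + 2·35100/861) = √(13.3 + 81.5) = 9.74 m/s.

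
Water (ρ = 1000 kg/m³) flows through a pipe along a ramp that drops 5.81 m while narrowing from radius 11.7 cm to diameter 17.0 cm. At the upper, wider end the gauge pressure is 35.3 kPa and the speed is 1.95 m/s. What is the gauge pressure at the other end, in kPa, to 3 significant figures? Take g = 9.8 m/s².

87.3 kPa

Continuity gives A₁v₁ = A₂v₂, so v₂ = (430 cm²)/(227 cm²) × 1.95 m/s = 3.69 m/s.
Bernoulli: P₁ + ½ρv₁² + ρg h₁ = P₂ + ½ρv₂² + ρg h₂, so P₂ = P₁ + ½ρ(v₁² − v₂²) − ρg(h₂ − h₁).
P₂ = 35300 + ½·1000·(1.95² − 3.69²) − 1000·9.8·(−5.81) = 35300 + (-4920) − (-56900) = 87300 Pa.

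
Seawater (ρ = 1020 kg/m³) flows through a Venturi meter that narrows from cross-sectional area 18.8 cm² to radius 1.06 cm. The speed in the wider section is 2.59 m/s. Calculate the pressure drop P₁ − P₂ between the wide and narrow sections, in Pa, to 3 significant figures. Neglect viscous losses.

ΔP ≈ 93600 Pa

Continuity gives A₁v₁ = A₂v₂, so v₂ = (18.8 cm²)/(3.53 cm²) × 2.59 m/s = 13.8 m/s.
With no height change, Bernoulli's equation is P₁ + ½ρv₁² = P₂ + ½ρv₂².
P₁ − P₂ = ½·1020·(13.8² − 2.59²) = ½·1020·184 = 93600 Pa.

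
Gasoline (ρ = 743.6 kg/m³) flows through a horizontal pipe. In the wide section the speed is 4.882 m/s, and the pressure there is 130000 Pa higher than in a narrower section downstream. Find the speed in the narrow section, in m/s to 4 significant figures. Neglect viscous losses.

Horizontal Bernoulli: P₁ + ½ρv₁² = P₂ + ½ρv₂², so v₂² = v₁² + 2(P₁ − P₂)/ρ.
v₂ = √(4.882² + 2·130000/743.6) = √(23.83 + 349.7) = 19.33 m/s.

v₂ ≈ 19.33 m/s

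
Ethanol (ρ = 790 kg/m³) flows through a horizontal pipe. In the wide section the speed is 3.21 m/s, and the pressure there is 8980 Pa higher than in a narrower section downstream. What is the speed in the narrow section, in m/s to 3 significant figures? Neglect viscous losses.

Along the level pipe P + ½ρv² is conserved, hence v₂² = v₁² + 2(P₁ − P₂)/ρ.
v₂ = √(3.21² + 2·8980/790) = √(10.3 + 22.7) = 5.75 m/s.

v₂ ≈ 5.75 m/s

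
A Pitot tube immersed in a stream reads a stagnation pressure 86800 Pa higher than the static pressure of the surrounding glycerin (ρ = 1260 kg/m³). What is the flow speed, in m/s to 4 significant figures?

At the stagnation point the flow is brought to rest, so Bernoulli gives P_stag − P_static = ½ρv².
v = √(2ΔP/ρ) = √(2·86800/1260) = 11.74 m/s.

v ≈ 11.74 m/s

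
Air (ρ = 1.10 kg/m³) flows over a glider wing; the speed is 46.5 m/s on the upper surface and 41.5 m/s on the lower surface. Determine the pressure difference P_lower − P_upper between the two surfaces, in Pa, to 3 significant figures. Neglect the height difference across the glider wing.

The pressure is lower where the speed is higher: ΔP = ½ρ(v_up² − v_low²).
ΔP = ½·1.10·(46.5² − 41.5²) = 242 Pa.

ΔP = 242 Pa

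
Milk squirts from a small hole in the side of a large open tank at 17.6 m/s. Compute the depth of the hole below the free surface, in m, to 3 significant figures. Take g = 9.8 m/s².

Torricelli: v = √(2gh), so h = v²/(2g).
h = 17.6²/(2·9.8) = 310/19.60 = 15.8 m.

h ≈ 15.8 m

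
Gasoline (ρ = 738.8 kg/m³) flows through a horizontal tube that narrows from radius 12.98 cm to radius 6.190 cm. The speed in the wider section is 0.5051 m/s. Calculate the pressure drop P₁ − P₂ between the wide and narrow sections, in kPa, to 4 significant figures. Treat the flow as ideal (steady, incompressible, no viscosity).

ΔP ≈ 1.728 kPa

By continuity, v₂ = v₁·A₁/A₂ = 0.5051·(529.3/120.4) = 2.221 m/s.
With no height change, Bernoulli's equation is P₁ + ½ρv₁² = P₂ + ½ρv₂².
P₁ − P₂ = ½·738.8·(2.221² − 0.5051²) = ½·738.8·4.678 = 1728 Pa.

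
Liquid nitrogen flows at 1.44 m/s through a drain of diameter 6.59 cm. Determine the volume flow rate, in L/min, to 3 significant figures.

Q = A·v = 0.00341 m² × 1.44 m/s = 0.00491 m³/s.
Converting: 0.00491 m³/s × 60000 = 295 L/min.

295 L/min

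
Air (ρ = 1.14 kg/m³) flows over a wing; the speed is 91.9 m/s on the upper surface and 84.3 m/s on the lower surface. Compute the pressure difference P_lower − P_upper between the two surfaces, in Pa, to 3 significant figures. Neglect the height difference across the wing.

ΔP = 763 Pa

The pressure is lower where the speed is higher: ΔP = ½ρ(v_up² − v_low²).
ΔP = ½·1.14·(91.9² − 84.3²) = 763 Pa.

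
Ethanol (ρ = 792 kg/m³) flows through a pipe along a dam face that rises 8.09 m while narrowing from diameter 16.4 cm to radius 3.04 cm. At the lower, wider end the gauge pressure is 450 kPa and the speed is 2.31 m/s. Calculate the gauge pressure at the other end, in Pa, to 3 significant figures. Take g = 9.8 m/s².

P₂ = 277000 Pa

Continuity gives A₁v₁ = A₂v₂, so v₂ = (211 cm²)/(29.0 cm²) × 2.31 m/s = 16.8 m/s.
Energy conservation along the streamline gives P₂ = P₁ − ½ρ(v₂² − v₁²) − ρg(h₂ − h₁).
P₂ = 450000 + ½·792·(2.31² − 16.8²) − 792·9.8·(+8.09) = 450000 + (-110000) − (62800) = 277000 Pa.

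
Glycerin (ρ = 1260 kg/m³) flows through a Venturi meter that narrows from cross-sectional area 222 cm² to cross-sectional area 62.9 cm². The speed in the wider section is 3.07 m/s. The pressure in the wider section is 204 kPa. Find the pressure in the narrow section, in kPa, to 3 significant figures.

Continuity gives A₁v₁ = A₂v₂, so v₂ = (222 cm²)/(62.9 cm²) × 3.07 m/s = 10.8 m/s.
Bernoulli (h₁ = h₂): P₁ − P₂ = ½ρ(v₂² − v₁²).
P₂ = P₁ − ½ρ(v₂² − v₁²) = 204000 − ½·1260·(10.8² − 3.07²) = 204000 − 68000 = 136000 Pa.

P₂ ≈ 136 kPa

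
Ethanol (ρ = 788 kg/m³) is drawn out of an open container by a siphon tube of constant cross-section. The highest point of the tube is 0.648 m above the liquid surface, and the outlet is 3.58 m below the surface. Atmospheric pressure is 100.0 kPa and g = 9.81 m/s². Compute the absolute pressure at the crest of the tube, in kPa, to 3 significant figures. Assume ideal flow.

From the surface to the outlet (both open to atmosphere, surface at rest): v = √(2g·h_out) = √(2·9.81·3.58) = 8.38 m/s.
With constant cross-section the crest speed equals v; applying Bernoulli from the surface up to the crest, P_top = P_atm − ½ρv² − ρg·h_top.
P_top = 100000 − ½·788·8.38² − 788·9.81·0.648 = 67300 Pa.

P_top = 67.3 kPa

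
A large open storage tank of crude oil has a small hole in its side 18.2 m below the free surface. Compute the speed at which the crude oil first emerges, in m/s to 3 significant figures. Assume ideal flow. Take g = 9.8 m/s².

v = 18.9 m/s

Torricelli's result v = √(2gh) gives v = √(2·9.8·18.2) = 18.9 m/s.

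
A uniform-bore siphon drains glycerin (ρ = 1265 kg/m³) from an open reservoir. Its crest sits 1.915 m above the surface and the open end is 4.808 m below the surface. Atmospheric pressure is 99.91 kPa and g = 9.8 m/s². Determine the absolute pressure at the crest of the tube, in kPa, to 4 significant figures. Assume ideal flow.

The outlet speed comes from Torricelli: v = √(2g·4.808) = 9.708 m/s.
The bore is uniform, so the speed at the crest is the same v. Bernoulli surface→crest: P_atm = P_top + ½ρv² + ρg·h_top.
P_top = 99910 − ½·1265·9.708² − 1265·9.8·1.915 = 16560 Pa.

P_top ≈ 16.56 kPa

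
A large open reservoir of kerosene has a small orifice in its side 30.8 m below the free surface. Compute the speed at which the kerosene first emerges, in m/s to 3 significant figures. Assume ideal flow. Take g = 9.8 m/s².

The surface is effectively still and both ends are open, so ½v² = gh and v = √(2·9.8·30.8) = 24.6 m/s.

v ≈ 24.6 m/s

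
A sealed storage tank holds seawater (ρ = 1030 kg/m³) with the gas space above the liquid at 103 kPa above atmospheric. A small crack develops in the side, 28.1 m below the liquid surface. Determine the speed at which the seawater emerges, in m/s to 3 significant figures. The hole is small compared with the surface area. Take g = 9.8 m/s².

v ≈ 27.4 m/s

Take point 1 at the surface (v₁ ≈ 0) and point 2 at the hole (at atmospheric pressure). Bernoulli: P₁ + ρg h = P_atm + ½ρv₂².
With P₁ − P_atm = 103000 Pa, v₂ = √(2gh + 2ΔP/ρ) = √(2·9.8·28.1 + 2·103000/1030) = 27.4 m/s.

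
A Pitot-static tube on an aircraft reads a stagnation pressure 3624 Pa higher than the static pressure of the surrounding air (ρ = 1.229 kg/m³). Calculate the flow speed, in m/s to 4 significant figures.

At the stagnation point the flow is brought to rest, so Bernoulli gives P_stag − P_static = ½ρv².
v = √(2ΔP/ρ) = √(2·3624/1.229) = 76.80 m/s.

v ≈ 76.80 m/s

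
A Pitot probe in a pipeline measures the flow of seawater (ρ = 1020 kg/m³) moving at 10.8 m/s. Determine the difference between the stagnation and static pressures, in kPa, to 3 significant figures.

The dynamic pressure equals the rise in static pressure at the stagnation point: ΔP = ½ρv².
ΔP = ½·1020·10.8² = 59500 Pa.

ΔP ≈ 59.5 kPa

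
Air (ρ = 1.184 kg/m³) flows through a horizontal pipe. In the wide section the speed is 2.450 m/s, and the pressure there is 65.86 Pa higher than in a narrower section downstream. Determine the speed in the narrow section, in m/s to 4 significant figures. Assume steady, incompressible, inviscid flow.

v₂ ≈ 10.83 m/s

With h₁ = h₂, rearranging Bernoulli gives v₂ = √(v₁² + 2ΔP/ρ).
v₂ = √(2.450² + 2·65.86/1.184) = √(6.003 + 111.2) = 10.83 m/s.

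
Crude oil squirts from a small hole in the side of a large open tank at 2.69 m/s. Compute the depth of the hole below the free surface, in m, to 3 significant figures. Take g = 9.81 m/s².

For a small hole in a large open tank, ½v² = gh, giving h = v²/(2g).
h = 2.69²/(2·9.81) = 7.24/19.62 = 0.369 m.

h ≈ 0.369 m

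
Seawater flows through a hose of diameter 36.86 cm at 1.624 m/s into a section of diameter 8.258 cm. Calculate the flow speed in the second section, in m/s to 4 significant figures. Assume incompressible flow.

v₂ = 32.36 m/s

By continuity, v₂ = v₁·A₁/A₂ = 1.624·(1067/53.56) = 32.36 m/s.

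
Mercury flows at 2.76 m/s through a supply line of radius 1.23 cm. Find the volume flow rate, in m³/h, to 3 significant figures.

Q ≈ 4.72 m³/h

Q = A·v = 0.000475 m² × 2.76 m/s = 0.00131 m³/s.
Converting: 0.00131 m³/s × 3600 = 4.72 m³/h.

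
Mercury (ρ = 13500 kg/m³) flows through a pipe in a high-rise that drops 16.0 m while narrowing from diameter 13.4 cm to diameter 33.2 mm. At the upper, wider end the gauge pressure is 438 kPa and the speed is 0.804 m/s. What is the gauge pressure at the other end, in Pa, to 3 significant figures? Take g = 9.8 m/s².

P₂ = 1400000 Pa

Continuity gives A₁v₁ = A₂v₂, so v₂ = (141 cm²)/(8.66 cm²) × 0.804 m/s = 13.1 m/s.
Bernoulli: P₁ + ½ρv₁² + ρg h₁ = P₂ + ½ρv₂² + ρg h₂, so P₂ = P₁ + ½ρ(v₁² − v₂²) − ρg(h₂ − h₁).
P₂ = 438000 + ½·13500·(0.804² − 13.1²) − 13500·9.8·(−16.0) = 438000 + (-1150000) − (-2120000) = 1400000 Pa.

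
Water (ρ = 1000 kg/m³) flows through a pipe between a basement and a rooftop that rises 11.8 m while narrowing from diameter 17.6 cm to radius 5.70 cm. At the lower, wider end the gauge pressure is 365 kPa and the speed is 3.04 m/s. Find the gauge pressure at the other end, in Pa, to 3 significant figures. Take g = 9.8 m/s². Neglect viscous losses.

Continuity gives A₁v₁ = A₂v₂, so v₂ = (243 cm²)/(102 cm²) × 3.04 m/s = 7.25 m/s.
Applying Bernoulli between the two ends and solving for P₂: P₂ = P₁ + ½ρ(v₁² − v₂²) − ρgΔh.
P₂ = 365000 + ½·1000·(3.04² − 7.25²) − 1000·9.8·(+11.8) = 365000 + (-21600) − (116000) = 228000 Pa.

P₂ ≈ 228000 Pa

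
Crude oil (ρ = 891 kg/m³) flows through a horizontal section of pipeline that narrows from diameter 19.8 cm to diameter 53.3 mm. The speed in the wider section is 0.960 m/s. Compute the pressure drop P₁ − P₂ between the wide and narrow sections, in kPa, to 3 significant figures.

ΔP = 77.8 kPa

The volume flow rate is constant, so v₂ = (A₁/A₂)v₁ = (308/22.3)·0.960 = 13.2 m/s.
Bernoulli (h₁ = h₂): P₁ − P₂ = ½ρ(v₂² − v₁²).
P₁ − P₂ = ½·891·(13.2² − 0.960²) = ½·891·175 = 77800 Pa.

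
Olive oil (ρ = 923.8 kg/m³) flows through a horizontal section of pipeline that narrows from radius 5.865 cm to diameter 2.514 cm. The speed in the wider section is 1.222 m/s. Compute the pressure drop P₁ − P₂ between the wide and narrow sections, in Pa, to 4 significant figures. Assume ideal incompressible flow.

ΔP = 326200 Pa

Mass conservation (A₁v₁ = A₂v₂) gives v₂ = 1.222 × 108.1/4.964 = 26.60 m/s.
Along the horizontal streamline, P + ½ρv² is constant.
P₁ − P₂ = ½·923.8·(26.60² − 1.222²) = ½·923.8·706.2 = 326200 Pa.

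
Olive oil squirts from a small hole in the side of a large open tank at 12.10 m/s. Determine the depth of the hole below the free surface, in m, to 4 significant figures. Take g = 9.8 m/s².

h ≈ 7.470 m

Torricelli: v = √(2gh), so h = v²/(2g).
h = 12.10²/(2·9.8) = 146.4/19.60 = 7.470 m.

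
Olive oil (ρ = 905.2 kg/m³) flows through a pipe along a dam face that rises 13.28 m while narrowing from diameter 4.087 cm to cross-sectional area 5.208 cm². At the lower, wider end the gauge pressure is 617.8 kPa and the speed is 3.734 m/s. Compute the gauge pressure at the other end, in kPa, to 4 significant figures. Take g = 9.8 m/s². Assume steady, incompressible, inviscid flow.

Continuity gives A₁v₁ = A₂v₂, so v₂ = (13.12 cm²)/(5.208 cm²) × 3.734 m/s = 9.406 m/s.
Energy conservation along the streamline gives P₂ = P₁ − ½ρ(v₂² − v₁²) − ρg(h₂ − h₁).
P₂ = 617800 + ½·905.2·(3.734² − 9.406²) − 905.2·9.8·(+13.28) = 617800 + (-33730) − (117800) = 466300 Pa.

P₂ ≈ 466.3 kPa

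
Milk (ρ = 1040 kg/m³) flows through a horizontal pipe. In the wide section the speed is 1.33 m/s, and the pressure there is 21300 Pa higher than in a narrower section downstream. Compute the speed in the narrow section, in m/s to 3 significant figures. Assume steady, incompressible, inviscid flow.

Horizontal Bernoulli: P₁ + ½ρv₁² = P₂ + ½ρv₂², so v₂² = v₁² + 2(P₁ − P₂)/ρ.
v₂ = √(1.33² + 2·21300/1040) = √(1.77 + 41.0) = 6.54 m/s.

v₂ ≈ 6.54 m/s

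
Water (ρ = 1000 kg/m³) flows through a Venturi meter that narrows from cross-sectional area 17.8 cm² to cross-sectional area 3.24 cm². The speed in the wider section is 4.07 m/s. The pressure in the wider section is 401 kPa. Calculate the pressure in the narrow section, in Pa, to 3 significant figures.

Mass conservation (A₁v₁ = A₂v₂) gives v₂ = 4.07 × 17.8/3.24 = 22.4 m/s.
Bernoulli (h₁ = h₂): P₁ − P₂ = ½ρ(v₂² − v₁²).
P₂ = P₁ − ½ρ(v₂² − v₁²) = 401000 − ½·1000·(22.4² − 4.07²) = 401000 − 242000 = 159000 Pa.

P₂ ≈ 159000 Pa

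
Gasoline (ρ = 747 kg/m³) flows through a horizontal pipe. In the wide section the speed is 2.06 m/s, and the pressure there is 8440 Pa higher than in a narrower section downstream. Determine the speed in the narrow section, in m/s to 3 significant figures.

With h₁ = h₂, rearranging Bernoulli gives v₂ = √(v₁² + 2ΔP/ρ).
v₂ = √(2.06² + 2·8440/747) = √(4.24 + 22.6) = 5.18 m/s.

v₂ ≈ 5.18 m/s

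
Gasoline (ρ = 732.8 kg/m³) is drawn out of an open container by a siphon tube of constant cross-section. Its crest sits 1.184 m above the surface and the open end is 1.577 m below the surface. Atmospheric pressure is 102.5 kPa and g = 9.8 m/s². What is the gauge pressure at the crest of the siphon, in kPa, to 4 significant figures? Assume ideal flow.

Bernoulli surface→outlet gives ½v² = g·h_out, so v = √(2·9.8·1.577) = 5.560 m/s.
The bore is uniform, so the speed at the crest is the same v. Bernoulli surface→crest: P_atm = P_top + ½ρv² + ρg·h_top.
P_top = 102500 − ½·732.8·5.560² − 732.8·9.8·1.184 = 82670 Pa. So P_gauge = P_top − P_atm = -19830 Pa.

P_gauge ≈ -19.83 kPa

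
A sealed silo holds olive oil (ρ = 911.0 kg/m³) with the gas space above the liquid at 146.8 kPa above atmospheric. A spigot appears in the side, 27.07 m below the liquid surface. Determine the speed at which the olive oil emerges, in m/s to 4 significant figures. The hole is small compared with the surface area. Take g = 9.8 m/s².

29.20 m/s

Take point 1 at the surface (v₁ ≈ 0) and point 2 at the hole (at atmospheric pressure). Bernoulli: P₁ + ρg h = P_atm + ½ρv₂².
With P₁ − P_atm = 146800 Pa, v₂ = √(2gh + 2ΔP/ρ) = √(2·9.8·27.07 + 2·146800/911.0) = 29.20 m/s.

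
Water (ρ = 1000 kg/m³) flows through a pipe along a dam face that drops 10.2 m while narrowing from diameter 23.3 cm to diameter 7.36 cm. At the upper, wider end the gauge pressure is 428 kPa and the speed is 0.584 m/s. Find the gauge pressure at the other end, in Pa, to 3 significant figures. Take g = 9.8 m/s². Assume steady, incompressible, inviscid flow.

P₂ = 511000 Pa

Mass conservation (A₁v₁ = A₂v₂) gives v₂ = 0.584 × 426/42.5 = 5.85 m/s.
Bernoulli: P₁ + ½ρv₁² + ρg h₁ = P₂ + ½ρv₂² + ρg h₂, so P₂ = P₁ + ½ρ(v₁² − v₂²) − ρg(h₂ − h₁).
P₂ = 428000 + ½·1000·(0.584² − 5.85²) − 1000·9.8·(−10.2) = 428000 + (-17000) − (-100000) = 511000 Pa.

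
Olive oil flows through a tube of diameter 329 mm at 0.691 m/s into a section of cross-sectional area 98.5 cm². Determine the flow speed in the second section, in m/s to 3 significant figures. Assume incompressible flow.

Mass conservation (A₁v₁ = A₂v₂) gives v₂ = 0.691 × 850/98.5 = 5.96 m/s.

v₂ ≈ 5.96 m/s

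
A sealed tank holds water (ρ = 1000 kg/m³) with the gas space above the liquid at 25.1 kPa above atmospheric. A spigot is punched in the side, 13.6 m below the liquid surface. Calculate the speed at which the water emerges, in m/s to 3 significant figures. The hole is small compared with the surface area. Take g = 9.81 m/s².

v ≈ 17.8 m/s

Take point 1 at the surface (v₁ ≈ 0) and point 2 at the hole (at atmospheric pressure). Bernoulli: P₁ + ρg h = P_atm + ½ρv₂².
With P₁ − P_atm = 25100 Pa, v₂ = √(2gh + 2ΔP/ρ) = √(2·9.81·13.6 + 2·25100/1000) = 17.8 m/s.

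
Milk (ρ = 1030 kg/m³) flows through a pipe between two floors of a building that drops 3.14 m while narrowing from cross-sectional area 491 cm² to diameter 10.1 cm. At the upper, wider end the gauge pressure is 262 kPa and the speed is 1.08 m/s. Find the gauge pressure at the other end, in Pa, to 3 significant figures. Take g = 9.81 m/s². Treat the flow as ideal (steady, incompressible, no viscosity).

272000 Pa

Mass conservation (A₁v₁ = A₂v₂) gives v₂ = 1.08 × 491/80.1 = 6.62 m/s.
Energy conservation along the streamline gives P₂ = P₁ − ½ρ(v₂² − v₁²) − ρg(h₂ − h₁).
P₂ = 262000 + ½·1030·(1.08² − 6.62²) − 1030·9.81·(−3.14) = 262000 + (-22000) − (-31700) = 272000 Pa.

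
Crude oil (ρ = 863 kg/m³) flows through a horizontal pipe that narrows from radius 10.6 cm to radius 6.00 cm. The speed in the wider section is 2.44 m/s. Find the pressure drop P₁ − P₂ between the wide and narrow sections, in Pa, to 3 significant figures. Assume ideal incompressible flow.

The volume flow rate is constant, so v₂ = (A₁/A₂)v₁ = (353/113)·2.44 = 7.62 m/s.
The pipe is horizontal, so Bernoulli reduces to P₁ + ½ρv₁² = P₂ + ½ρv₂².
P₁ − P₂ = ½·863·(7.62² − 2.44²) = ½·863·52.0 = 22500 Pa.

ΔP = 22500 Pa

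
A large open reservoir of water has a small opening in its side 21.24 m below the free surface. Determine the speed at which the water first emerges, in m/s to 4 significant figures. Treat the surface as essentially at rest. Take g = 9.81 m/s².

v ≈ 20.41 m/s

With the surface at rest and both surface and jet at atmospheric pressure, Bernoulli gives ρg h = ½ρv², so v = √(2gh) = √(2·9.81·21.24) = 20.41 m/s.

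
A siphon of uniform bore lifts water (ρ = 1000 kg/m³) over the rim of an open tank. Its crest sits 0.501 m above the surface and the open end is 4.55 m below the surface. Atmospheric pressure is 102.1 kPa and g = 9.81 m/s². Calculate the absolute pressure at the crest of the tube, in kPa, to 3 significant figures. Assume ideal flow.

P_top ≈ 52.5 kPa

From the surface to the outlet (both open to atmosphere, surface at rest): v = √(2g·h_out) = √(2·9.81·4.55) = 9.45 m/s.
Continuity keeps v the same throughout the tube; from surface to crest, P_atm + 0 = P_top + ½ρv² + ρg·h_top.
P_top = 102100 − ½·1000·9.45² − 1000·9.81·0.501 = 52500 Pa.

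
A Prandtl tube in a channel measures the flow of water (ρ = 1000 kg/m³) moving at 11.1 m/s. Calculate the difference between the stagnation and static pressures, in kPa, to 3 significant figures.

The dynamic pressure equals the rise in static pressure at the stagnation point: ΔP = ½ρv².
ΔP = ½·1000·11.1² = 61600 Pa.

ΔP ≈ 61.6 kPa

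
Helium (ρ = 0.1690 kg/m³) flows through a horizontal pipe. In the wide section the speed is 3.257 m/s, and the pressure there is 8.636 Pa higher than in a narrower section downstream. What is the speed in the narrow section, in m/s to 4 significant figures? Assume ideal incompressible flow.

v₂ ≈ 10.62 m/s

With h₁ = h₂, rearranging Bernoulli gives v₂ = √(v₁² + 2ΔP/ρ).
v₂ = √(3.257² + 2·8.636/0.1690) = √(10.61 + 102.2) = 10.62 m/s.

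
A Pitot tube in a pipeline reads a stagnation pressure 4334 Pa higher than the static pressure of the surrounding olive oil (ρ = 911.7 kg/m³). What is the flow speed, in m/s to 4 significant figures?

The dynamic pressure equals the rise in static pressure at the stagnation point: ΔP = ½ρv².
v = √(2ΔP/ρ) = √(2·4334/911.7) = 3.083 m/s.

v ≈ 3.083 m/s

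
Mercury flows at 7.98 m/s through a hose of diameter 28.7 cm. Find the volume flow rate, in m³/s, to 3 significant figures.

Q = A·v = 0.0647 m² × 7.98 m/s = 0.516 m³/s.

Q ≈ 0.516 m³/s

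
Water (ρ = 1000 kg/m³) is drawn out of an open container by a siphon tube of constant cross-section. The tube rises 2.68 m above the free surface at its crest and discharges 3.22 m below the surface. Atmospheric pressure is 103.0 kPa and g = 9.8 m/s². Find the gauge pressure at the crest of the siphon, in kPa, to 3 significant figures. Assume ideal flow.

-57.8 kPa

From the surface to the outlet (both open to atmosphere, surface at rest): v = √(2g·h_out) = √(2·9.8·3.22) = 7.94 m/s.
With constant cross-section the crest speed equals v; applying Bernoulli from the surface up to the crest, P_top = P_atm − ½ρv² − ρg·h_top.
P_top = 103000 − ½·1000·7.94² − 1000·9.8·2.68 = 45200 Pa. So P_gauge = P_top − P_atm = -57800 Pa.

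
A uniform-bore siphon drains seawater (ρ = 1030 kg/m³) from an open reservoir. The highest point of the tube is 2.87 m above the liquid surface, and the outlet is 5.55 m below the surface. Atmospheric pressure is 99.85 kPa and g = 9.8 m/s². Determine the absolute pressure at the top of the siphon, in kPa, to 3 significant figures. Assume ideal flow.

14.9 kPa

The outlet speed comes from Torricelli: v = √(2g·5.55) = 10.4 m/s.
With constant cross-section the crest speed equals v; applying Bernoulli from the surface up to the crest, P_top = P_atm − ½ρv² − ρg·h_top.
P_top = 99850 − ½·1030·10.4² − 1030·9.8·2.87 = 14900 Pa.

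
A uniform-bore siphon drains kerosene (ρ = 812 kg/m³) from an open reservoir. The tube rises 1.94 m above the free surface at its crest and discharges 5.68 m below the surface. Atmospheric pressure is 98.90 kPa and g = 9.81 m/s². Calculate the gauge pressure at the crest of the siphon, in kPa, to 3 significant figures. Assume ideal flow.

Bernoulli surface→outlet gives ½v² = g·h_out, so v = √(2·9.81·5.68) = 10.6 m/s.
Continuity keeps v the same throughout the tube; from surface to crest, P_atm + 0 = P_top + ½ρv² + ρg·h_top.
P_top = 98900 − ½·812·10.6² − 812·9.81·1.94 = 38200 Pa. So P_gauge = P_top − P_atm = -60700 Pa.

-60.7 kPa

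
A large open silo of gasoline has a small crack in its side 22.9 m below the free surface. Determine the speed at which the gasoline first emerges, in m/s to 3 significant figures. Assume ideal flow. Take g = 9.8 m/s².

The surface is effectively still and both ends are open, so ½v² = gh and v = √(2·9.8·22.9) = 21.2 m/s.

v ≈ 21.2 m/s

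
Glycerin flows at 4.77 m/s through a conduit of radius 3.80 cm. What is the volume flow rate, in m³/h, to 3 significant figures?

Q = A·v = 0.00454 m² × 4.77 m/s = 0.0216 m³/s.
Converting: 0.0216 m³/s × 3600 = 77.9 m³/h.

Q = 77.9 m³/h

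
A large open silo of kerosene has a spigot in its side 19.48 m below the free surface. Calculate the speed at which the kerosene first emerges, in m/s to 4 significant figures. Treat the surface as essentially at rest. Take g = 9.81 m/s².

Bernoulli from surface to hole (P equal, v_surface ≈ 0): v = √(2gh) = √(2×9.81×19.48) = 19.55 m/s.

v ≈ 19.55 m/s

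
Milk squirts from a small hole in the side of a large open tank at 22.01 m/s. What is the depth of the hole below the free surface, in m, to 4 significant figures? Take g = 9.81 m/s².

h ≈ 24.69 m

Inverting v = √(2gh) gives h = v² / 2g.
h = 22.01²/(2·9.81) = 484.4/19.62 = 24.69 m.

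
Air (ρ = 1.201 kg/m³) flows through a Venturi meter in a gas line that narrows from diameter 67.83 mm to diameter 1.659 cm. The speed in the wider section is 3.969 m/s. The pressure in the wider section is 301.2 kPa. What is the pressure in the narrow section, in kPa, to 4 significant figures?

The volume flow rate is constant, so v₂ = (A₁/A₂)v₁ = (36.14/2.162)·3.969 = 66.35 m/s.
Bernoulli (h₁ = h₂): P₁ − P₂ = ½ρ(v₂² − v₁²).
P₂ = P₁ − ½ρ(v₂² − v₁²) = 301200 − ½·1.201·(66.35² − 3.969²) = 301200 − 2634 = 298600 Pa.

P₂ ≈ 298.6 kPa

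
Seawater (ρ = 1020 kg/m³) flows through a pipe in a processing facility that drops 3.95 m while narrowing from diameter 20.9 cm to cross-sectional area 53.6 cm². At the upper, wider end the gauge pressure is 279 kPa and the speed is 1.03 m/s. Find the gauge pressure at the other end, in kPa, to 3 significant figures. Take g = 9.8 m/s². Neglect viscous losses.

297 kPa

The volume flow rate is constant, so v₂ = (A₁/A₂)v₁ = (343/53.6)·1.03 = 6.59 m/s.
Energy conservation along the streamline gives P₂ = P₁ − ½ρ(v₂² − v₁²) − ρg(h₂ − h₁).
P₂ = 279000 + ½·1020·(1.03² − 6.59²) − 1020·9.8·(−3.95) = 279000 + (-21600) − (-39500) = 297000 Pa.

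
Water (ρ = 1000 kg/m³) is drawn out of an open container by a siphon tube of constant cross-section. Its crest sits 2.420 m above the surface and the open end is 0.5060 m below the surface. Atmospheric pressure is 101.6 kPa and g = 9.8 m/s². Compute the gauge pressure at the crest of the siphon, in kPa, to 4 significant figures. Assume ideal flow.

From the surface to the outlet (both open to atmosphere, surface at rest): v = √(2g·h_out) = √(2·9.8·0.5060) = 3.149 m/s.
The bore is uniform, so the speed at the crest is the same v. Bernoulli surface→crest: P_atm = P_top + ½ρv² + ρg·h_top.
P_top = 101600 − ½·1000·3.149² − 1000·9.8·2.420 = 72930 Pa. So P_gauge = P_top − P_atm = -28670 Pa.

P_gauge ≈ -28.67 kPa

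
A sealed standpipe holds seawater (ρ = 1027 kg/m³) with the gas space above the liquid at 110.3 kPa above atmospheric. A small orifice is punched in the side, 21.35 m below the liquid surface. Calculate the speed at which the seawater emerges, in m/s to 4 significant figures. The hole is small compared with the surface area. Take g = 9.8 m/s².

25.16 m/s

Take point 1 at the surface (v₁ ≈ 0) and point 2 at the hole (at atmospheric pressure). Bernoulli: P₁ + ρg h = P_atm + ½ρv₂².
With P₁ − P_atm = 110300 Pa, v₂ = √(2gh + 2ΔP/ρ) = √(2·9.8·21.35 + 2·110300/1027) = 25.16 m/s.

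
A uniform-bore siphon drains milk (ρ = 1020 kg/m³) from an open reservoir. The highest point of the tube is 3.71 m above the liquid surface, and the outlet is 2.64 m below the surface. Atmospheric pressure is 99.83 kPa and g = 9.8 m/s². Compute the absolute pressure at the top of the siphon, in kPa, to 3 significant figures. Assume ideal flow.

P_top ≈ 36.4 kPa

The outlet speed comes from Torricelli: v = √(2g·2.64) = 7.19 m/s.
The bore is uniform, so the speed at the crest is the same v. Bernoulli surface→crest: P_atm = P_top + ½ρv² + ρg·h_top.
P_top = 99830 − ½·1020·7.19² − 1020·9.8·3.71 = 36400 Pa.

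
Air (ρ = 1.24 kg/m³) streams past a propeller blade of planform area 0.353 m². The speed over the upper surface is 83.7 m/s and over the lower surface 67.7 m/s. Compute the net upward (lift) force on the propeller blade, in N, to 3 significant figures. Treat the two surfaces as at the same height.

F ≈ 530 N

From P + ½ρv² = const at equal height, P_low − P_up = ½ρ(v_up² − v_low²).
ΔP = ½·1.24·(83.7² − 67.7²) = 1500 Pa.
Lift = ΔP · A = 1500 × 0.353 = 530 N.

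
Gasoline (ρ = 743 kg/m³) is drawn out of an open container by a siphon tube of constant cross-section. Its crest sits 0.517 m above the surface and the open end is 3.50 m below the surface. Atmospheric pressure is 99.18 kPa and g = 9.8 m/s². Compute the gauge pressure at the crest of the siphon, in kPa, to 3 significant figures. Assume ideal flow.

Bernoulli surface→outlet gives ½v² = g·h_out, so v = √(2·9.8·3.50) = 8.28 m/s.
With constant cross-section the crest speed equals v; applying Bernoulli from the surface up to the crest, P_top = P_atm − ½ρv² − ρg·h_top.
P_top = 99180 − ½·743·8.28² − 743·9.8·0.517 = 69900 Pa. So P_gauge = P_top − P_atm = -29200 Pa.

P_gauge ≈ -29.2 kPa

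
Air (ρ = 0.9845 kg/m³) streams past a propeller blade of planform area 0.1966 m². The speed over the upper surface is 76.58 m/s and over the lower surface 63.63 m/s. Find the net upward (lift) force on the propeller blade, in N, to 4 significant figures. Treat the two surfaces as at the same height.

The faster flow above has the lower pressure; Bernoulli (same height) gives ΔP = ½ρ(v_up² − v_low²).
ΔP = ½·0.9845·(76.58² − 63.63²) = 893.8 Pa.
Lift = ΔP · A = 893.8 × 0.1966 = 175.7 N.

F ≈ 175.7 N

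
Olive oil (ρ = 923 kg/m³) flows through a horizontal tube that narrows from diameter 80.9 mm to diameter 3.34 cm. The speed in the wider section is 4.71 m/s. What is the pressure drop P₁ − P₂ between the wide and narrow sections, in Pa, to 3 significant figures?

ΔP = 342000 Pa

By continuity, v₂ = v₁·A₁/A₂ = 4.71·(51.4/8.76) = 27.6 m/s.
The pipe is horizontal, so Bernoulli reduces to P₁ + ½ρv₁² = P₂ + ½ρv₂².
P₁ − P₂ = ½·923·(27.6² − 4.71²) = ½·923·741 = 342000 Pa.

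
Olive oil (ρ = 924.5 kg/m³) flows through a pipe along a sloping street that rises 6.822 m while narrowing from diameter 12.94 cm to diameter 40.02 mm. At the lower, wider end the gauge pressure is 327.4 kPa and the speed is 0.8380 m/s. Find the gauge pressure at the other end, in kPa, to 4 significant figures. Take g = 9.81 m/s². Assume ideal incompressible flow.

230.4 kPa

Mass conservation (A₁v₁ = A₂v₂) gives v₂ = 0.8380 × 131.5/12.58 = 8.761 m/s.
Applying Bernoulli between the two ends and solving for P₂: P₂ = P₁ + ½ρ(v₁² − v₂²) − ρgΔh.
P₂ = 327400 + ½·924.5·(0.8380² − 8.761²) − 924.5·9.81·(+6.822) = 327400 + (-35160) − (61870) = 230400 Pa.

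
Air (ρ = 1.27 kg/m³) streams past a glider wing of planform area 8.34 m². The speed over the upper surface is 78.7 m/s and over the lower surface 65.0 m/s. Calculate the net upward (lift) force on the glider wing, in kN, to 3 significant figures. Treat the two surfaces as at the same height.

F ≈ 10.4 kN

The faster flow above has the lower pressure; Bernoulli (same height) gives ΔP = ½ρ(v_up² − v_low²).
ΔP = ½·1.27·(78.7² − 65.0²) = 1250 Pa.
Lift = ΔP · A = 1250 × 8.34 = 10400 N.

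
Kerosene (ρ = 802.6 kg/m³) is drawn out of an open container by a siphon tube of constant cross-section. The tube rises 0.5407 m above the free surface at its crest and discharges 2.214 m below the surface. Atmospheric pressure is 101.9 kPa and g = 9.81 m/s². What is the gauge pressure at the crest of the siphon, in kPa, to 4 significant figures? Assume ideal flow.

P_gauge ≈ -21.69 kPa

The outlet speed comes from Torricelli: v = √(2g·2.214) = 6.591 m/s.
Continuity keeps v the same throughout the tube; from surface to crest, P_atm + 0 = P_top + ½ρv² + ρg·h_top.
P_top = 101900 − ½·802.6·6.591² − 802.6·9.81·0.5407 = 80210 Pa. So P_gauge = P_top − P_atm = -21690 Pa.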